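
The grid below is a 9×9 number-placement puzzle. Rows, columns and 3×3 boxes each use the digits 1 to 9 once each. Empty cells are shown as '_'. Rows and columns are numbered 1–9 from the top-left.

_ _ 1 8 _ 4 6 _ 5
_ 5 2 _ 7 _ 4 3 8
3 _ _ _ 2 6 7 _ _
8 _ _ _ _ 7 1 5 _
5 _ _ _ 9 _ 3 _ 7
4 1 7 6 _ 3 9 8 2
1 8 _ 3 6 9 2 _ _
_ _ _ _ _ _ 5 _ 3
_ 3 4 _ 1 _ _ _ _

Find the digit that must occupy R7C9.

R1C5 = 3: row 1 has {1,4,5,6,8}; col 5 has {1,2,6,7,9}; box has {2,4,6,7,8} → only 3 remains.
R2C6 = 1: row 2 has {2,3,4,5,7,8}; col 6 has {3,4,6,7,9}; box has {2,3,4,6,7,8} → only 1 remains.
R4C5 = 4: row 4 has {1,5,7,8}; col 5 has {1,2,3,6,7,9}; box has {3,6,7,9} → only 4 remains.
R4C9 = 6: row 4 has {1,4,5,7,8}; col 9 has {2,3,5,7,8}; box has {1,2,3,5,7,8,9} → only 6 remains.
R5C3 = 6: row 5 has {3,5,7,9}; col 3 has {1,2,4,7}; box has {1,4,5,7,8} → only 6 remains.
R5C8 = 4: row 5 has {3,5,6,7,9}; col 8 has {3,5,8}; box has {1,2,3,5,6,7,8,9} → only 4 remains.
R6C5 = 5: row 6 has {1,2,3,4,6,7,8,9}; col 5 has {1,2,3,4,6,7,9}; box has {3,4,6,7,9} → only 5 remains.
R7C3 = 5: row 7 has {1,2,3,6,8,9}; col 3 has {1,2,4,6,7}; box has {1,3,4,8} → only 5 remains.
R7C8 = 7: row 7 has {1,2,3,5,6,8,9}; col 8 has {3,4,5,8}; box has {2,3,5} → only 7 remains.
R7C9 = 4: row 7 has {1,2,3,5,6,7,8,9}; col 9 has {2,3,5,6,7,8}; box has {2,3,5,7} → only 4 remains.

4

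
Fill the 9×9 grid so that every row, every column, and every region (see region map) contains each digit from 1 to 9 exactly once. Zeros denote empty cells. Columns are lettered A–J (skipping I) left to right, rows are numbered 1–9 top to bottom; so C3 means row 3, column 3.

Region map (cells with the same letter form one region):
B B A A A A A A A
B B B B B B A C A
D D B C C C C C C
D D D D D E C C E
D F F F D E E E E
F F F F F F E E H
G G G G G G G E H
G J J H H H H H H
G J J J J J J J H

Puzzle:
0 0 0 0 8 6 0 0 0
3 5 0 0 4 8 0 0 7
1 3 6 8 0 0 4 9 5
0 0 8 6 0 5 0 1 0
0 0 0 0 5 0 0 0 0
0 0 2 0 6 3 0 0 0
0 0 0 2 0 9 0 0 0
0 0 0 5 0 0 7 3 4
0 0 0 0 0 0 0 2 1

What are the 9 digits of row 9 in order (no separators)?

H2 = 6: row 2 has {3,4,5,7,8}; col 8 has {1,2,3,9}; region has {1,4,5,8,9} → only 6 remains.
F8 = 2: row 8 has {3,4,5,7}; col 6 has {3,5,6,8,9}; region has {1,3,4,5,7} → only 2 remains.
F3 = 7: row 3 has {1,3,4,5,6,8,9}; col 6 has {2,3,5,6,8,9}; region has {1,4,5,6,8,9} → only 7 remains.
E8 = 9: row 8 has {2,3,4,5,7}; col 5 has {4,5,6,8}; region has {1,2,3,4,5,7} → only 9 remains.
F9 = 4: row 9 has {1,2}; col 6 has {2,3,5,6,7,8,9}; region has {2} → only 4 remains.
E3 = 2: row 3 has {1,3,4,5,6,7,8,9}; col 5 has {4,5,6,8,9}; region has {1,4,5,6,7,8,9} → only 2 remains.
E4 = 7: row 4 has {1,5,6,8}; col 5 has {2,4,5,6,8,9}; region has {1,3,5,6,8} → only 7 remains.
G4 = 3: row 4 has {1,5,6,7,8}; col 7 has {4,7}; region has {1,2,4,5,6,7,8,9} → only 3 remains.
F5 = 1: row 5 has {5}; col 6 has {2,3,4,5,6,7,8,9}; region has {5} → only 1 remains.
J6 = 8: row 6 has {2,3,6}; col 9 has {1,4,5,7}; region has {1,2,3,4,5,7,9} → only 8 remains.
J7 = 6: row 7 has {2,9}; col 9 has {1,4,5,7,8}; region has {1,2,3,4,5,7,8,9} → only 6 remains.
C8 = 1: row 8 has {2,3,4,5,7,9}; col 3 has {2,6,8}; region has {2,4} → only 1 remains.
E9 = 3: row 9 has {1,2,4}; col 5 has {2,4,5,6,7,8,9}; region has {1,2,4} → only 3 remains.
C2 = 9: row 2 has {3,4,5,6,7,8}; col 3 has {1,2,6,8}; region has {3,4,5,6,8} → only 9 remains.
D2 = 1: row 2 has {3,4,5,6,7,8,9}; col 4 has {2,5,6,8}; region has {3,4,5,6,8,9} → only 1 remains.
G2 = 2: row 2 has {1,3,4,5,6,7,8,9}; col 7 has {3,4,7}; region has {6,7,8} → only 2 remains.
G6 = 9: row 6 has {2,3,6,8}; col 7 has {2,3,4,7}; region has {1,5} → only 9 remains.
E7 = 1: row 7 has {2,6,9}; col 5 has {2,3,4,5,6,7,8,9}; region has {2,9} → only 1 remains.
J4 = 2: row 4 has {1,3,5,6,7,8}; col 9 has {1,4,5,6,7,8}; region has {1,5,9} → only 2 remains.
J5 = 3: row 5 has {1,5}; col 9 has {1,2,4,5,6,7,8}; region has {1,2,5,9} → only 3 remains.
J1 = 9: row 1 has {6,8}; col 9 has {1,2,3,4,5,6,7,8}; region has {2,6,7,8} → only 9 remains.
G1 = 1: in row 1, 1 can only go here (every other open cell in that row sees a 1).
A5 = 2: in row 5, 2 can only go here (every other open cell in that row sees a 2).
G5 = 6: in row 5, 6 can only go here (every other open cell in that row sees a 6).
A1 = 7: row 1 has {1,6,8,9}; col 1 has {1,2,3}; region has {1,3,4,5,6,8,9} → only 7 remains.
B1 = 2: row 1 has {1,6,7,8,9}; col 2 has {3,5}; region has {1,3,4,5,6,7,8,9} → only 2 remains.
B6 = 1: in row 6, 1 can only go here (every other open cell in that row sees a 1).
A6 = 5: in row 6, 5 can only go here (every other open cell in that row sees a 5).
C7 = 3: in row 7, 3 can only go here (every other open cell in that row sees a 3).
D1 = 3: in row 1, 3 can only go here (every other open cell in that row sees a 3).
G7 = 5: in row 7, 5 can only go here (every other open cell in that row sees a 5).
G9 = 8: row 9 has {1,2,3,4}; col 7 has {1,2,3,4,5,6,7,9}; region has {1,2,3,4} → only 8 remains.
B8 = 6: row 8 has {1,2,3,4,5,7,9}; col 2 has {1,2,3,5}; region has {1,2,3,4,8} → only 6 remains.
A9 = 6: row 9 has {1,2,3,4,8}; col 1 has {1,2,3,5,7}; region has {1,2,3,5,9} → only 6 remains.
A8 = 8: row 8 has {1,2,3,4,5,6,7,9}; col 1 has {1,2,3,5,6,7}; region has {1,2,3,5,6,9} → only 8 remains.
A7 = 4: row 7 has {1,2,3,5,6,9}; col 1 has {1,2,3,5,6,7,8}; region has {1,2,3,5,6,8,9} → only 4 remains.
B7 = 7: row 7 has {1,2,3,4,5,6,9}; col 2 has {1,2,3,5,6}; region has {1,2,3,4,5,6,8,9} → only 7 remains.
H7 = 8: row 7 has {1,2,3,4,5,6,7,9}; col 8 has {1,2,3,6,9}; region has {1,2,3,5,6,9} → only 8 remains.
B9 = 9: row 9 has {1,2,3,4,6,8}; col 2 has {1,2,3,5,6,7}; region has {1,2,3,4,6,8} → only 9 remains.
D9 = 7: row 9 has {1,2,3,4,6,8,9}; col 4 has {1,2,3,5,6,8}; region has {1,2,3,4,6,8,9} → only 7 remains.
A4 = 9: row 4 has {1,2,3,5,6,7,8}; col 1 has {1,2,3,4,5,6,7,8}; region has {1,2,3,5,6,7,8} → only 9 remains.
B4 = 4: row 4 has {1,2,3,5,6,7,8,9}; col 2 has {1,2,3,5,6,7,9}; region has {1,2,3,5,6,7,8,9} → only 4 remains.
B5 = 8: row 5 has {1,2,3,5,6}; col 2 has {1,2,3,4,5,6,7,9}; region has {1,2,3,5,6} → only 8 remains.
D6 = 4: row 6 has {1,2,3,5,6,8,9}; col 4 has {1,2,3,5,6,7,8}; region has {1,2,3,5,6,8} → only 4 remains.
H6 = 7: row 6 has {1,2,3,4,5,6,8,9}; col 8 has {1,2,3,6,8,9}; region has {1,2,3,5,6,8,9} → only 7 remains.
C9 = 5: row 9 has {1,2,3,4,6,7,8,9}; col 3 has {1,2,3,6,8,9}; region has {1,2,3,4,6,7,8,9} → only 5 remains.

695734821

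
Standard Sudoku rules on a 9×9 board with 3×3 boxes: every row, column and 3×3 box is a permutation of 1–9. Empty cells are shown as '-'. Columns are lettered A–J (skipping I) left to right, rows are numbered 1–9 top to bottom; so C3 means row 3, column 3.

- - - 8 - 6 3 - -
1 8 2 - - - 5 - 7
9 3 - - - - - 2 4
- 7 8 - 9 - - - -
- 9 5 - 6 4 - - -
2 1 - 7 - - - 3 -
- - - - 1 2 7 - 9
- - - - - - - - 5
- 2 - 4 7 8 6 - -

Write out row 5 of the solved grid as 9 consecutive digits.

J1 = 1: row 1 has {3,6,8}; col 9 has {4,5,7,9}; box has {2,3,4,5,7} → only 1 remains.
E3 = 5: row 3 has {2,3,4,9}; col 5 has {1,6,7,9}; box has {6,8} → only 5 remains.
G3 = 8: row 3 has {2,3,4,5,9}; col 7 has {3,5,6,7}; box has {1,2,3,4,5,7} → only 8 remains.
A5 = 3: row 5 has {4,5,6,9}; col 1 has {1,2,9}; box has {1,2,5,7,8,9} → only 3 remains.
E6 = 8: row 6 has {1,2,3,7}; col 5 has {1,5,6,7,9}; box has {4,6,7,9} → only 8 remains.
F6 = 5: row 6 has {1,2,3,7,8}; col 6 has {2,4,6,8}; box has {4,6,7,8,9} → only 5 remains.
J6 = 6: row 6 has {1,2,3,5,7,8}; col 9 has {1,4,5,7,9}; box has {3} → only 6 remains.
E8 = 3: row 8 has {5}; col 5 has {1,5,6,7,8,9}; box has {1,2,4,7,8} → only 3 remains.
F8 = 9: row 8 has {3,5}; col 6 has {2,4,5,6,8}; box has {1,2,3,4,7,8} → only 9 remains.
A9 = 5: row 9 has {2,4,6,7,8}; col 1 has {1,2,3,9}; box has {2} → only 5 remains.
H9 = 1: row 9 has {2,4,5,6,7,8}; col 8 has {2,3}; box has {5,6,7,9} → only 1 remains.
J9 = 3: row 9 has {1,2,4,5,6,7,8}; col 9 has {1,4,5,6,7,9}; box has {1,5,6,7,9} → only 3 remains.
H1 = 9: row 1 has {1,3,6,8}; col 8 has {1,2,3}; box has {1,2,3,4,5,7,8} → only 9 remains.
E2 = 4: row 2 has {1,2,5,7,8}; col 5 has {1,3,5,6,7,8,9}; box has {5,6,8} → only 4 remains.
F2 = 3: row 2 has {1,2,4,5,7,8}; col 6 has {2,4,5,6,8,9}; box has {4,5,6,8} → only 3 remains.
H2 = 6: row 2 has {1,2,3,4,5,7,8}; col 8 has {1,2,3,9}; box has {1,2,3,4,5,7,8,9} → only 6 remains.
D3 = 1: row 3 has {2,3,4,5,8,9}; col 4 has {4,7,8}; box has {3,4,5,6,8} → only 1 remains.
F3 = 7: row 3 has {1,2,3,4,5,8,9}; col 6 has {2,3,4,5,6,8,9}; box has {1,3,4,5,6,8} → only 7 remains.
F4 = 1: row 4 has {7,8,9}; col 6 has {2,3,4,5,6,7,8,9}; box has {4,5,6,7,8,9} → only 1 remains.
J4 = 2: row 4 has {1,7,8,9}; col 9 has {1,3,4,5,6,7,9}; box has {3,6} → only 2 remains.
D5 = 2: row 5 has {3,4,5,6,9}; col 4 has {1,4,7,8}; box has {1,4,5,6,7,8,9} → only 2 remains.
G5 = 1: row 5 has {2,3,4,5,6,9}; col 7 has {3,5,6,7,8}; box has {2,3,6} → only 1 remains.
J5 = 8: row 5 has {1,2,3,4,5,6,9}; col 9 has {1,2,3,4,5,6,7,9}; box has {1,2,3,6} → only 8 remains.
C6 = 4: row 6 has {1,2,3,5,6,7,8}; col 3 has {2,5,8}; box has {1,2,3,5,7,8,9} → only 4 remains.
G6 = 9: row 6 has {1,2,3,4,5,6,7,8}; col 7 has {1,3,5,6,7,8}; box has {1,2,3,6,8} → only 9 remains.
D8 = 6: row 8 has {3,5,9}; col 4 has {1,2,4,7,8}; box has {1,2,3,4,7,8,9} → only 6 remains.
C9 = 9: row 9 has {1,2,3,4,5,6,7,8}; col 3 has {2,4,5,8}; box has {2,5} → only 9 remains.
C1 = 7: row 1 has {1,3,6,8,9}; col 3 has {2,4,5,8,9}; box has {1,2,3,8,9} → only 7 remains.
E1 = 2: row 1 has {1,3,6,7,8,9}; col 5 has {1,3,4,5,6,7,8,9}; box has {1,3,4,5,6,7,8} → only 2 remains.
D2 = 9: row 2 has {1,2,3,4,5,6,7,8}; col 4 has {1,2,4,6,7,8}; box has {1,2,3,4,5,6,7,8} → only 9 remains.
C3 = 6: row 3 has {1,2,3,4,5,7,8,9}; col 3 has {2,4,5,7,8,9}; box has {1,2,3,7,8,9} → only 6 remains.
A4 = 6: row 4 has {1,2,7,8,9}; col 1 has {1,2,3,5,9}; box has {1,2,3,4,5,7,8,9} → only 6 remains.
D4 = 3: row 4 has {1,2,6,7,8,9}; col 4 has {1,2,4,6,7,8,9}; box has {1,2,4,5,6,7,8,9} → only 3 remains.
G4 = 4: row 4 has {1,2,3,6,7,8,9}; col 7 has {1,3,5,6,7,8,9}; box has {1,2,3,6,8,9} → only 4 remains.
H4 = 5: row 4 has {1,2,3,4,6,7,8,9}; col 8 has {1,2,3,6,9}; box has {1,2,3,4,6,8,9} → only 5 remains.
H5 = 7: row 5 has {1,2,3,4,5,6,8,9}; col 8 has {1,2,3,5,6,9}; box has {1,2,3,4,5,6,8,9} → only 7 remains.

395264178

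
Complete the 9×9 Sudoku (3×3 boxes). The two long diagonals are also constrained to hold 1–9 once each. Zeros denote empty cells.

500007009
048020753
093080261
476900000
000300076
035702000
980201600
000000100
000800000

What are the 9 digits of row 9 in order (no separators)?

351846927

R3C1 = 7 (sole candidate).
R4C6 = 8 (sole candidate).
R5C5 = 1 (sole candidate).
R7C3 = 4 (sole candidate).
R7C8 = 3 (sole candidate).
R8C2 = 6 (sole candidate).
R8C8 = 8 (sole candidate).
R9C1 = 3: row 9 has {8}; col 1 has {4,5,7,9}; box has {4,6,8,9}; anti-diagonal has {1,2,4,5,6,7,8,9} → only 3 remains.
R9C9 = 7: row 9 has {3,8}; col 9 has {1,3,6,9}; box has {1,3,6,8}; main diagonal has {1,2,3,4,5,6,8,9} → only 7 remains.
R1C8 = 4 (sole candidate).
R4C5 = 5 (sole candidate).
R4C7 = 3 (sole candidate).
R4C9 = 2 (sole candidate).
R5C2 = 2 (sole candidate).
R5C3 = 9 (sole candidate).
R5C6 = 4 (sole candidate).
R6C5 = 6 (sole candidate).
R7C5 = 7 (sole candidate).
R7C9 = 5 (sole candidate).
R8C1 = 2 (sole candidate).
R8C3 = 7 (sole candidate).
R8C9 = 4 (sole candidate).
R9C3 = 1: row 9 has {3,7,8}; col 3 has {3,4,5,6,7,8,9}; box has {2,3,4,6,7,8,9} → only 1 remains.
R9C7 = 9: row 9 has {1,3,7,8}; col 7 has {1,2,3,6,7}; box has {1,3,4,5,6,7,8} → only 9 remains.
R9C8 = 2: row 9 has {1,3,7,8,9}; col 8 has {3,4,5,6,7,8}; box has {1,3,4,5,6,7,8,9} → only 2 remains.
R1C2 = 1 (sole candidate).
R1C3 = 2 (sole candidate).
R1C4 = 6 (sole candidate).
R1C5 = 3 (sole candidate).
R1C7 = 8 (sole candidate).
R2C1 = 6 (sole candidate).
R2C4 = 1 (sole candidate).
R2C6 = 9 (sole candidate).
R3C6 = 5 (sole candidate).
R4C8 = 1 (sole candidate).
R5C1 = 8 (sole candidate).
R5C7 = 5 (sole candidate).
R6C1 = 1 (sole candidate).
R6C7 = 4 (sole candidate).
R6C8 = 9 (sole candidate).
R6C9 = 8 (sole candidate).
R8C4 = 5 (sole candidate).
R8C5 = 9 (sole candidate).
R8C6 = 3 (sole candidate).
R9C2 = 5: row 9 has {1,2,3,7,8,9}; col 2 has {1,2,3,4,6,7,8,9}; box has {1,2,3,4,6,7,8,9} → only 5 remains.
R9C5 = 4: row 9 has {1,2,3,5,7,8,9}; col 5 has {1,2,3,5,6,7,8,9}; box has {1,2,3,5,7,8,9} → only 4 remains.
R9C6 = 6: row 9 has {1,2,3,4,5,7,8,9}; col 6 has {1,2,3,4,5,7,8,9}; box has {1,2,3,4,5,7,8,9} → only 6 remains.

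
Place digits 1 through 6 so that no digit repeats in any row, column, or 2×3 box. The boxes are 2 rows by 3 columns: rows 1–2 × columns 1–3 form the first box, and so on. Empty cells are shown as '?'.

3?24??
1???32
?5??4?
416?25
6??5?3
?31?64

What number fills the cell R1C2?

6

R1C2 = 6: row 1 has {2,3,4}; col 2 has {1,3,5}; box has {1,2,3} → only 6 remains.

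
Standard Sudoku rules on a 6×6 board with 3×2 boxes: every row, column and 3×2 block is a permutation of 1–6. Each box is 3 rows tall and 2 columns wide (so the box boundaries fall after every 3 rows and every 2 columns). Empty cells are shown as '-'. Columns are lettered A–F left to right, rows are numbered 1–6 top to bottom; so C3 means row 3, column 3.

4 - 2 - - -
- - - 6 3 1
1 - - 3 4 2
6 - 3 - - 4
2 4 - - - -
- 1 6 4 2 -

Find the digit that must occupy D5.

5

A2 = 5: row 2 has {1,3,6}; col 1 has {1,2,4,6}; box has {1,4} → only 5 remains.
B2 = 2: row 2 has {1,3,5,6}; col 2 has {1,4}; box has {1,4,5} → only 2 remains.
C2 = 4: row 2 has {1,2,3,5,6}; col 3 has {2,3,6}; box has {2,3,6} → only 4 remains.
B3 = 6: row 3 has {1,2,3,4}; col 2 has {1,2,4}; box has {1,2,4,5} → only 6 remains.
C3 = 5: row 3 has {1,2,3,4,6}; col 3 has {2,3,4,6}; box has {2,3,4,6} → only 5 remains.
B4 = 5: row 4 has {3,4,6}; col 2 has {1,2,4,6}; box has {1,2,4,6} → only 5 remains.
E4 = 1: row 4 has {3,4,5,6}; col 5 has {2,3,4}; box has {2,4} → only 1 remains.
C5 = 1: row 5 has {2,4}; col 3 has {2,3,4,5,6}; box has {3,4,6} → only 1 remains.
D5 = 5: row 5 has {1,2,4}; col 4 has {3,4,6}; box has {1,3,4,6} → only 5 remains.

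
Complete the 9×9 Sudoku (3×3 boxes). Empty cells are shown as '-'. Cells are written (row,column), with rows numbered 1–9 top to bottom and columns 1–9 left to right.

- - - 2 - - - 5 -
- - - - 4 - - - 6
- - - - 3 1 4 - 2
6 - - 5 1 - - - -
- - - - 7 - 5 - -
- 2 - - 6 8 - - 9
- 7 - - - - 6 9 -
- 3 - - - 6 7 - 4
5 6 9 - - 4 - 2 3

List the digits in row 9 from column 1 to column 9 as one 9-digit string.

(9,5) = 8: row 9 has {2,3,4,5,6,9}; col 5 has {1,3,4,6,7}; box has {4,6} → only 8 remains.
(9,7) = 1: row 9 has {2,3,4,5,6,8,9}; col 7 has {4,5,6,7}; box has {2,3,4,6,7,9} → only 1 remains.
(1,5) = 9 (sole candidate).
(1,6) = 7 (sole candidate).
(2,4) = 8 (sole candidate).
(2,6) = 5 (sole candidate).
(3,4) = 6 (sole candidate).
(6,7) = 3 (sole candidate).
(8,8) = 8 (sole candidate).
(9,4) = 7: row 9 has {1,2,3,4,5,6,8,9}; col 4 has {2,5,6,8}; box has {4,6,8} → only 7 remains.

569784123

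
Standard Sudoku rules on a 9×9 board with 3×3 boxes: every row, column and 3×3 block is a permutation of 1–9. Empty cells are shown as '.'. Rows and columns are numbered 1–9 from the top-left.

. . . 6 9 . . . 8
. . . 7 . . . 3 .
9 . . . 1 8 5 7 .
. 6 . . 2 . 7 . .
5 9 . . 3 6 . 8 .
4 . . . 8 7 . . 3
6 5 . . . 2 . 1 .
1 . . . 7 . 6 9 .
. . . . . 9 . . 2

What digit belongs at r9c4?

1

r7c5 = 4: row 7 has {1,2,5,6}; col 5 has {1,2,3,7,8,9}; box has {2,7,9} → only 4 remains.
r7c9 = 7: row 7 has {1,2,4,5,6}; col 9 has {2,3,8}; box has {1,2,6,9} → only 7 remains.
r2c5 = 5: row 2 has {3,7}; col 5 has {1,2,3,4,7,8,9}; box has {1,6,7,8,9} → only 5 remains.
r2c6 = 4: row 2 has {3,5,7}; col 6 has {2,6,7,8,9}; box has {1,5,6,7,8,9} → only 4 remains.
r9c5 = 6: row 9 has {2,9}; col 5 has {1,2,3,4,5,7,8,9}; box has {2,4,7,9} → only 6 remains.
r1c6 = 3: row 1 has {6,8,9}; col 6 has {2,4,6,7,8,9}; box has {1,4,5,6,7,8,9} → only 3 remains.
r3c4 = 2: row 3 has {1,5,7,8,9}; col 4 has {6,7}; box has {1,3,4,5,6,7,8,9} → only 2 remains.
r8c6 = 5: row 8 has {1,6,7,9}; col 6 has {2,3,4,6,7,8,9}; box has {2,4,6,7,9} → only 5 remains.
r8c9 = 4: row 8 has {1,5,6,7,9}; col 9 has {2,3,7,8}; box has {1,2,6,7,9} → only 4 remains.
r9c8 = 5: row 9 has {2,6,9}; col 8 has {1,3,7,8,9}; box has {1,2,4,6,7,9} → only 5 remains.
r3c9 = 6: row 3 has {1,2,5,7,8,9}; col 9 has {2,3,4,7,8}; box has {3,5,7,8} → only 6 remains.
r4c6 = 1: row 4 has {2,6,7}; col 6 has {2,3,4,5,6,7,8,9}; box has {2,3,6,7,8} → only 1 remains.
r4c8 = 4: row 4 has {1,2,6,7}; col 8 has {1,3,5,7,8,9}; box has {3,7,8} → only 4 remains.
r5c4 = 4: row 5 has {3,5,6,8,9}; col 4 has {2,6,7}; box has {1,2,3,6,7,8} → only 4 remains.
r5c9 = 1: row 5 has {3,4,5,6,8,9}; col 9 has {2,3,4,6,7,8}; box has {3,4,7,8} → only 1 remains.
r1c8 = 2: row 1 has {3,6,8,9}; col 8 has {1,3,4,5,7,8,9}; box has {3,5,6,7,8} → only 2 remains.
r2c9 = 9: row 2 has {3,4,5,7}; col 9 has {1,2,3,4,6,7,8}; box has {2,3,5,6,7,8} → only 9 remains.
r4c9 = 5: row 4 has {1,2,4,6,7}; col 9 has {1,2,3,4,6,7,8,9}; box has {1,3,4,7,8} → only 5 remains.
r5c7 = 2: row 5 has {1,3,4,5,6,8,9}; col 7 has {5,6,7}; box has {1,3,4,5,7,8} → only 2 remains.
r6c7 = 9: row 6 has {3,4,7,8}; col 7 has {2,5,6,7}; box has {1,2,3,4,5,7,8} → only 9 remains.
r6c8 = 6: row 6 has {3,4,7,8,9}; col 8 has {1,2,3,4,5,7,8,9}; box has {1,2,3,4,5,7,8,9} → only 6 remains.
r1c1 = 7: row 1 has {2,3,6,8,9}; col 1 has {1,4,5,6,9}; box has {9} → only 7 remains.
r2c7 = 1: row 2 has {3,4,5,7,9}; col 7 has {2,5,6,7,9}; box has {2,3,5,6,7,8,9} → only 1 remains.
r4c4 = 9: row 4 has {1,2,4,5,6,7}; col 4 has {2,4,6,7}; box has {1,2,3,4,6,7,8} → only 9 remains.
r5c3 = 7: row 5 has {1,2,3,4,5,6,8,9}; col 3 has {}; box has {4,5,6,9} → only 7 remains.
r6c4 = 5: row 6 has {3,4,6,7,8,9}; col 4 has {2,4,6,7,9}; box has {1,2,3,4,6,7,8,9} → only 5 remains.
r1c7 = 4: row 1 has {2,3,6,7,8,9}; col 7 has {1,2,5,6,7,9}; box has {1,2,3,5,6,7,8,9} → only 4 remains.
r1c2 = 1: row 1 has {2,3,4,6,7,8,9}; col 2 has {5,6,9}; box has {7,9} → only 1 remains.
r1c3 = 5: row 1 has {1,2,3,4,6,7,8,9}; col 3 has {7}; box has {1,7,9} → only 5 remains.
r6c2 = 2: row 6 has {3,4,5,6,7,8,9}; col 2 has {1,5,6,9}; box has {4,5,6,7,9} → only 2 remains.
r6c3 = 1: row 6 has {2,3,4,5,6,7,8,9}; col 3 has {5,7}; box has {2,4,5,6,7,9} → only 1 remains.
r2c2 = 8: row 2 has {1,3,4,5,7,9}; col 2 has {1,2,5,6,9}; box has {1,5,7,9} → only 8 remains.
r8c2 = 3: row 8 has {1,4,5,6,7,9}; col 2 has {1,2,5,6,8,9}; box has {1,5,6} → only 3 remains.
r8c4 = 8: row 8 has {1,3,4,5,6,7,9}; col 4 has {2,4,5,6,7,9}; box has {2,4,5,6,7,9} → only 8 remains.
r9c1 = 8: row 9 has {2,5,6,9}; col 1 has {1,4,5,6,7,9}; box has {1,3,5,6} → only 8 remains.
r9c3 = 4: row 9 has {2,5,6,8,9}; col 3 has {1,5,7}; box has {1,3,5,6,8} → only 4 remains.
r9c7 = 3: row 9 has {2,4,5,6,8,9}; col 7 has {1,2,4,5,6,7,9}; box has {1,2,4,5,6,7,9} → only 3 remains.
r2c1 = 2: row 2 has {1,3,4,5,7,8,9}; col 1 has {1,4,5,6,7,8,9}; box has {1,5,7,8,9} → only 2 remains.
r2c3 = 6: row 2 has {1,2,3,4,5,7,8,9}; col 3 has {1,4,5,7}; box has {1,2,5,7,8,9} → only 6 remains.
r3c2 = 4: row 3 has {1,2,5,6,7,8,9}; col 2 has {1,2,3,5,6,8,9}; box has {1,2,5,6,7,8,9} → only 4 remains.
r3c3 = 3: row 3 has {1,2,4,5,6,7,8,9}; col 3 has {1,4,5,6,7}; box has {1,2,4,5,6,7,8,9} → only 3 remains.
r4c1 = 3: row 4 has {1,2,4,5,6,7,9}; col 1 has {1,2,4,5,6,7,8,9}; box has {1,2,4,5,6,7,9} → only 3 remains.
r4c3 = 8: row 4 has {1,2,3,4,5,6,7,9}; col 3 has {1,3,4,5,6,7}; box has {1,2,3,4,5,6,7,9} → only 8 remains.
r7c3 = 9: row 7 has {1,2,4,5,6,7}; col 3 has {1,3,4,5,6,7,8}; box has {1,3,4,5,6,8} → only 9 remains.
r7c4 = 3: row 7 has {1,2,4,5,6,7,9}; col 4 has {2,4,5,6,7,8,9}; box has {2,4,5,6,7,8,9} → only 3 remains.
r7c7 = 8: row 7 has {1,2,3,4,5,6,7,9}; col 7 has {1,2,3,4,5,6,7,9}; box has {1,2,3,4,5,6,7,9} → only 8 remains.
r8c3 = 2: row 8 has {1,3,4,5,6,7,8,9}; col 3 has {1,3,4,5,6,7,8,9}; box has {1,3,4,5,6,8,9} → only 2 remains.
r9c2 = 7: row 9 has {2,3,4,5,6,8,9}; col 2 has {1,2,3,4,5,6,8,9}; box has {1,2,3,4,5,6,8,9} → only 7 remains.
r9c4 = 1: row 9 has {2,3,4,5,6,7,8,9}; col 4 has {2,3,4,5,6,7,8,9}; box has {2,3,4,5,6,7,8,9} → only 1 remains.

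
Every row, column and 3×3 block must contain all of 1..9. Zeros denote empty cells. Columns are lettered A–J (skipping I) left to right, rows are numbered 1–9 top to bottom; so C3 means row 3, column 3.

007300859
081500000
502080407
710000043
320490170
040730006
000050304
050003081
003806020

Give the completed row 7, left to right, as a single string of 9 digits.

298157364

B1 = 6 (sole candidate).
J2 = 2 (sole candidate).
H6 = 9 (sole candidate).
H7 = 6: row 7 has {3,4,5}; col 8 has {2,4,5,7,8,9}; box has {1,2,3,4,8} → only 6 remains.
J9 = 5 (sole candidate).
A1 = 4 (sole candidate).
A2 = 9 (sole candidate).
G2 = 6 (sole candidate).
H2 = 3 (sole candidate).
B3 = 3 (sole candidate).
H3 = 1 (sole candidate).
J5 = 8 (sole candidate).
A6 = 8 (sole candidate).
C6 = 5 (sole candidate).
G6 = 2 (sole candidate).
A9 = 1 (sole candidate).
F3 = 9 (sole candidate).
G4 = 5 (sole candidate).
C5 = 6 (sole candidate).
F5 = 5 (sole candidate).
F6 = 1 (sole candidate).
A7 = 2: row 7 has {3,4,5,6}; col 1 has {1,3,4,5,7,8,9}; box has {1,3,5} → only 2 remains.
F7 = 7: row 7 has {2,3,4,5,6}; col 6 has {1,3,5,6,9}; box has {3,5,6,8} → only 7 remains.
A8 = 6 (sole candidate).
E9 = 4 (sole candidate).
F1 = 2 (sole candidate).
E2 = 7 (sole candidate).
F2 = 4 (sole candidate).
D3 = 6 (sole candidate).
C4 = 9 (sole candidate).
D4 = 2 (sole candidate).
E4 = 6 (sole candidate).
F4 = 8 (sole candidate).
B7 = 9: row 7 has {2,3,4,5,6,7}; col 2 has {1,2,3,4,5,6,8}; box has {1,2,3,5,6} → only 9 remains.
C7 = 8: row 7 has {2,3,4,5,6,7,9}; col 3 has {1,2,3,5,6,7,9}; box has {1,2,3,5,6,9} → only 8 remains.
D7 = 1: row 7 has {2,3,4,5,6,7,8,9}; col 4 has {2,3,4,5,6,7,8}; box has {3,4,5,6,7,8} → only 1 remains.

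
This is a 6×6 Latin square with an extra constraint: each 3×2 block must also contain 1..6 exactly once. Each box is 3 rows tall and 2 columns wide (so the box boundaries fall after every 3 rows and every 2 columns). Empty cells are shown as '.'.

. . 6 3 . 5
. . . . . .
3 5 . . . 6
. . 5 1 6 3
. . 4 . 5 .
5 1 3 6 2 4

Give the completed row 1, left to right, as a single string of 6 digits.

126345

R5C4 = 2: row 5 has {4,5}; col 4 has {1,3,6}; box has {1,3,4,5,6} → only 2 remains.
R5C6 = 1: row 5 has {2,4,5}; col 6 has {3,4,5,6}; box has {2,3,4,5,6} → only 1 remains.
R2C6 = 2: row 2 has {}; col 6 has {1,3,4,5,6}; box has {5,6} → only 2 remains.
R3C4 = 4: row 3 has {3,5,6}; col 4 has {1,2,3,6}; box has {3,6} → only 4 remains.
R3C5 = 1: row 3 has {3,4,5,6}; col 5 has {2,5,6}; box has {2,5,6} → only 1 remains.
R5C1 = 6: row 5 has {1,2,4,5}; col 1 has {3,5}; box has {1,5} → only 6 remains.
R5C2 = 3: row 5 has {1,2,4,5,6}; col 2 has {1,5}; box has {1,5,6} → only 3 remains.
R1C5 = 4: row 1 has {3,5,6}; col 5 has {1,2,5,6}; box has {1,2,5,6} → only 4 remains.
R2C3 = 1: row 2 has {2}; col 3 has {3,4,5,6}; box has {3,4,6} → only 1 remains.
R2C4 = 5: row 2 has {1,2}; col 4 has {1,2,3,4,6}; box has {1,3,4,6} → only 5 remains.
R2C5 = 3: row 2 has {1,2,5}; col 5 has {1,2,4,5,6}; box has {1,2,4,5,6} → only 3 remains.
R3C3 = 2: row 3 has {1,3,4,5,6}; col 3 has {1,3,4,5,6}; box has {1,3,4,5,6} → only 2 remains.
R1C2 = 2: row 1 has {3,4,5,6}; col 2 has {1,3,5}; box has {3,5} → only 2 remains.
R2C1 = 4: row 2 has {1,2,3,5}; col 1 has {3,5,6}; box has {2,3,5} → only 4 remains.
R2C2 = 6: row 2 has {1,2,3,4,5}; col 2 has {1,2,3,5}; box has {2,3,4,5} → only 6 remains.
R4C1 = 2: row 4 has {1,3,5,6}; col 1 has {3,4,5,6}; box has {1,3,5,6} → only 2 remains.
R4C2 = 4: row 4 has {1,2,3,5,6}; col 2 has {1,2,3,5,6}; box has {1,2,3,5,6} → only 4 remains.
R1C1 = 1: row 1 has {2,3,4,5,6}; col 1 has {2,3,4,5,6}; box has {2,3,4,5,6} → only 1 remains.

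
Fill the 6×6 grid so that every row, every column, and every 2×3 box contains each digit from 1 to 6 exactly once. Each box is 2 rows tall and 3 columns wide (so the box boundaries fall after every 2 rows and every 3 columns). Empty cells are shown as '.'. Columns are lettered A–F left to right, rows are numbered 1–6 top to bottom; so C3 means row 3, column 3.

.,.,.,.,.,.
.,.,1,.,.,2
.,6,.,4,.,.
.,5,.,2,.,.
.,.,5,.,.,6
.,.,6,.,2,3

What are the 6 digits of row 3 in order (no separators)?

162435

F4 = 1 (sole candidate).
D5 = 1 (sole candidate).
E5 = 4 (sole candidate).
D6 = 5 (sole candidate).
F3 = 5: row 3 has {4,6}; col 6 has {1,2,3,6}; box has {1,2,4} → only 5 remains.
F1 = 4 (sole candidate).
E3 = 3: row 3 has {4,5,6}; col 5 has {2,4}; box has {1,2,4,5} → only 3 remains.
E4 = 6 (sole candidate).
E2 = 5 (sole candidate).
C3 = 2: row 3 has {3,4,5,6}; col 3 has {1,5,6}; box has {5,6} → only 2 remains.
C1 = 3 (sole candidate).
D1 = 6 (sole candidate).
E1 = 1 (sole candidate).
B2 = 4 (sole candidate).
D2 = 3 (sole candidate).
A3 = 1: row 3 has {2,3,4,5,6}; col 1 has {}; box has {2,5,6} → only 1 remains.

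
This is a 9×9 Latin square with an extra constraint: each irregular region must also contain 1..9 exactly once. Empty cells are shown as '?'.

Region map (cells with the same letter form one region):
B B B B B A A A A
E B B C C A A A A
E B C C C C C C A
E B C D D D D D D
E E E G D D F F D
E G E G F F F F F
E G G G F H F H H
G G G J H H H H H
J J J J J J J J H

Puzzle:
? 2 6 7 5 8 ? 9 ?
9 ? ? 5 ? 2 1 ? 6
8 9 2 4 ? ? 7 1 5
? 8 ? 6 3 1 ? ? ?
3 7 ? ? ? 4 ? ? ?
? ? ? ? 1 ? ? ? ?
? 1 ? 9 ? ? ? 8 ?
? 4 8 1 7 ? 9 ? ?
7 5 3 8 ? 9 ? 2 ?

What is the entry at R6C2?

6

R2C2 = 3 (sole candidate).
R2C3 = 4 (sole candidate).
R2C5 = 8 (sole candidate).
R2C8 = 7 (sole candidate).
R3C5 = 6 (sole candidate).
R3C6 = 3 (sole candidate).
R4C3 = 9 (sole candidate).
R4C8 = 5 (sole candidate).
R5C4 = 2 (sole candidate).
R5C5 = 9 (sole candidate).
R5C8 = 6 (sole candidate).
R5C9 = 8 (sole candidate).
R6C2 = 6: row 6 has {1}; col 2 has {1,2,3,4,5,7,8,9}; region has {1,2,4,8,9} → only 6 remains.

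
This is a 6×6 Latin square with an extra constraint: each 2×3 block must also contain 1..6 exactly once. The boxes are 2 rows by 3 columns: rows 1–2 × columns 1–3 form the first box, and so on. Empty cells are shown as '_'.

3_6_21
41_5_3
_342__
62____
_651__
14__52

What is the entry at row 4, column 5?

4

row 1, column 2 = 5: row 1 has {1,2,3,6}; col 2 has {1,2,3,4,6}; box has {1,3,4,6} → only 5 remains.
row 1, column 4 = 4: row 1 has {1,2,3,5,6}; col 4 has {1,2,5}; box has {1,2,3,5} → only 4 remains.
row 2, column 3 = 2: row 2 has {1,3,4,5}; col 3 has {4,5,6}; box has {1,3,4,5,6} → only 2 remains.
row 2, column 5 = 6: row 2 has {1,2,3,4,5}; col 5 has {2,5}; box has {1,2,3,4,5} → only 6 remains.
row 3, column 1 = 5: row 3 has {2,3,4}; col 1 has {1,3,4,6}; box has {2,3,4,6} → only 5 remains.
row 3, column 5 = 1: row 3 has {2,3,4,5}; col 5 has {2,5,6}; box has {2} → only 1 remains.
row 3, column 6 = 6: row 3 has {1,2,3,4,5}; col 6 has {1,2,3}; box has {1,2} → only 6 remains.
row 4, column 3 = 1: row 4 has {2,6}; col 3 has {2,4,5,6}; box has {2,3,4,5,6} → only 1 remains.
row 4, column 4 = 3: row 4 has {1,2,6}; col 4 has {1,2,4,5}; box has {1,2,6} → only 3 remains.
row 4, column 5 = 4: row 4 has {1,2,3,6}; col 5 has {1,2,5,6}; box has {1,2,3,6} → only 4 remains.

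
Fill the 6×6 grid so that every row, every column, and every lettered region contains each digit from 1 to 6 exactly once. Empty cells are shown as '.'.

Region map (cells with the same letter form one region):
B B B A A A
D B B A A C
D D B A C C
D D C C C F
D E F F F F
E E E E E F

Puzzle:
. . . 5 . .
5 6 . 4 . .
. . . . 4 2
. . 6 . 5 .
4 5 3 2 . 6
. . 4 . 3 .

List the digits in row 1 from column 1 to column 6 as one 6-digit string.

row 5, column 5 = 1 (sole candidate).
row 6, column 6 = 5 (sole candidate).
row 2, column 5 = 2 (sole candidate).
row 4, column 6 = 4 (sole candidate).
row 1, column 5 = 6: row 1 has {5}; col 5 has {1,2,3,4,5}; region has {2,4,5} → only 6 remains.
row 2, column 3 = 1 (sole candidate).
row 2, column 6 = 3 (sole candidate).
row 3, column 3 = 5 (sole candidate).
row 4, column 4 = 1 (sole candidate).
row 6, column 4 = 6 (sole candidate).
row 1, column 3 = 2: row 1 has {5,6}; col 3 has {1,3,4,5,6}; region has {1,5,6} → only 2 remains.
row 1, column 6 = 1: row 1 has {2,5,6}; col 6 has {2,3,4,5,6}; region has {2,4,5,6} → only 1 remains.
row 3, column 4 = 3 (sole candidate).
row 1, column 1 = 3: row 1 has {1,2,5,6}; col 1 has {4,5}; region has {1,2,5,6} → only 3 remains.
row 1, column 2 = 4: row 1 has {1,2,3,5,6}; col 2 has {5,6}; region has {1,2,3,5,6} → only 4 remains.

342561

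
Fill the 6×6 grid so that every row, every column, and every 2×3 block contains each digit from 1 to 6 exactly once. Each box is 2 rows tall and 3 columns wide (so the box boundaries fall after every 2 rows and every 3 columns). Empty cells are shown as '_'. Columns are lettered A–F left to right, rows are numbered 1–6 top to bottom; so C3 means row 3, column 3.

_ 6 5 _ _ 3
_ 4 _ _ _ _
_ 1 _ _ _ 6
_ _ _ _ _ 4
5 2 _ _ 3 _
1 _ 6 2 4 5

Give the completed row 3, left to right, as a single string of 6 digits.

A1 = 2 (sole candidate).
E1 = 1 (sole candidate).
A2 = 3 (sole candidate).
C2 = 1 (sole candidate).
F2 = 2 (sole candidate).
A3 = 4: row 3 has {1,6}; col 1 has {1,2,3,5}; box has {1} → only 4 remains.
A4 = 6 (sole candidate).
C5 = 4 (sole candidate).
F5 = 1 (sole candidate).
B6 = 3 (sole candidate).
D1 = 4 (sole candidate).
B4 = 5 (sole candidate).
E4 = 2 (sole candidate).
D5 = 6 (sole candidate).
D2 = 5 (sole candidate).
E2 = 6 (sole candidate).
D3 = 3: row 3 has {1,4,6}; col 4 has {2,4,5,6}; box has {2,4,6} → only 3 remains.
E3 = 5: row 3 has {1,3,4,6}; col 5 has {1,2,3,4,6}; box has {2,3,4,6} → only 5 remains.
C4 = 3 (sole candidate).
D4 = 1 (sole candidate).
C3 = 2: row 3 has {1,3,4,5,6}; col 3 has {1,3,4,5,6}; box has {1,3,4,5,6} → only 2 remains.

412356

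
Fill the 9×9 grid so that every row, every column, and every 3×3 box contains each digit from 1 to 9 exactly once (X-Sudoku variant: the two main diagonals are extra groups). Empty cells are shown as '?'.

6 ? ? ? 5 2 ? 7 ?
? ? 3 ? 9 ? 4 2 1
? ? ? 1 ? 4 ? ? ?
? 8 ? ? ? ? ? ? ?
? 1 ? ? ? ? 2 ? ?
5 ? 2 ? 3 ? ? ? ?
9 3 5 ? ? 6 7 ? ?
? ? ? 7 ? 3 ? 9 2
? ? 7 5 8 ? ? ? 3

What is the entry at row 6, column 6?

1

row 2, column 2 = 5: row 2 has {1,2,3,4,9}; col 2 has {1,3,8}; box has {3,6}; main diagonal has {3,6,7,9} → only 5 remains.
row 3, column 3 = 8: row 3 has {1,4}; col 3 has {2,3,5,7}; box has {3,5,6}; main diagonal has {3,5,6,7,9} → only 8 remains.
row 5, column 5 = 4: row 5 has {1,2}; col 5 has {3,5,8,9}; box has {3}; main diagonal has {3,5,6,7,8,9}; anti-diagonal has {2,5} → only 4 remains.
row 6, column 6 = 1: row 6 has {2,3,5}; col 6 has {2,3,4,6}; box has {3,4}; main diagonal has {3,4,5,6,7,8,9} → only 1 remains.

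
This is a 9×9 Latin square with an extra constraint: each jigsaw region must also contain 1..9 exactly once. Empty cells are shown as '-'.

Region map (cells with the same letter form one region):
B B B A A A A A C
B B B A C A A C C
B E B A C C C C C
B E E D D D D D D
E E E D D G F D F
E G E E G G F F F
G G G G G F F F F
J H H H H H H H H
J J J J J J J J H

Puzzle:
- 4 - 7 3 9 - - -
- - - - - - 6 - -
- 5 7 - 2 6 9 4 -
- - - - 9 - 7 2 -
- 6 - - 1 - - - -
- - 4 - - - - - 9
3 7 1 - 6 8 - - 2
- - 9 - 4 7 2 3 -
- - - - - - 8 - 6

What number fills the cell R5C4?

R7C8 = 5: row 7 has {1,2,3,6,7,8}; col 8 has {2,3,4}; region has {2,8,9} → only 5 remains.
R5C8 = 8: row 5 has {1,6}; col 8 has {2,3,4,5}; region has {1,2,7,9} → only 8 remains.
R7C7 = 4: row 7 has {1,2,3,5,6,7,8}; col 7 has {2,6,7,8,9}; region has {2,5,8,9} → only 4 remains.
R1C8 = 1: row 1 has {3,4,7,9}; col 8 has {2,3,4,5,8}; region has {3,6,7,9} → only 1 remains.
R2C8 = 7: row 2 has {6}; col 8 has {1,2,3,4,5,8}; region has {2,4,6,9} → only 7 remains.
R3C4 = 8: row 3 has {2,4,5,6,7,9}; col 4 has {7}; region has {1,3,6,7,9} → only 8 remains.
R5C7 = 3: row 5 has {1,6,8}; col 7 has {2,4,6,7,8,9}; region has {2,4,5,8,9} → only 3 remains.
R5C9 = 7: row 5 has {1,3,6,8}; col 9 has {2,6,9}; region has {2,3,4,5,8,9} → only 7 remains.
R6C7 = 1: row 6 has {4,9}; col 7 has {2,3,4,6,7,8,9}; region has {2,3,4,5,7,8,9} → only 1 remains.
R6C8 = 6: row 6 has {1,4,9}; col 8 has {1,2,3,4,5,7,8}; region has {1,2,3,4,5,7,8,9} → only 6 remains.
R7C4 = 9: row 7 has {1,2,3,4,5,6,7,8}; col 4 has {7,8}; region has {1,3,6,7} → only 9 remains.
R9C8 = 9: row 9 has {6,8}; col 8 has {1,2,3,4,5,6,7,8}; region has {8} → only 9 remains.
R1C7 = 5: row 1 has {1,3,4,7,9}; col 7 has {1,2,3,4,6,7,8,9}; region has {1,3,6,7,8,9} → only 5 remains.
R1C9 = 8: row 1 has {1,3,4,5,7,9}; col 9 has {2,6,7,9}; region has {2,4,6,7,9} → only 8 remains.
R2C5 = 5: row 2 has {6,7}; col 5 has {1,2,3,4,6,9}; region has {2,4,6,7,8,9} → only 5 remains.
R3C1 = 1: row 3 has {2,4,5,6,7,8,9}; col 1 has {3}; region has {4,7} → only 1 remains.
R3C9 = 3: row 3 has {1,2,4,5,6,7,8,9}; col 9 has {2,6,7,8,9}; region has {2,4,5,6,7,8,9} → only 3 remains.
R5C3 = 2: row 5 has {1,3,6,7,8}; col 3 has {1,4,7,9}; region has {4,5,6} → only 2 remains.
R6C4 = 3: row 6 has {1,4,6,9}; col 4 has {7,8,9}; region has {2,4,5,6} → only 3 remains.
R6C5 = 8: row 6 has {1,3,4,6,9}; col 5 has {1,2,3,4,5,6,9}; region has {1,3,6,7,9} → only 8 remains.
R9C5 = 7: row 9 has {6,8,9}; col 5 has {1,2,3,4,5,6,8,9}; region has {8,9} → only 7 remains.
R1C3 = 6: row 1 has {1,3,4,5,7,8,9}; col 3 has {1,2,4,7,9}; region has {1,4,7} → only 6 remains.
R2C9 = 1: row 2 has {5,6,7}; col 9 has {2,3,6,7,8,9}; region has {2,3,4,5,6,7,8,9} → only 1 remains.
R4C3 = 8: row 4 has {2,7,9}; col 3 has {1,2,4,6,7,9}; region has {2,3,4,5,6} → only 8 remains.
R5C1 = 9: row 5 has {1,2,3,6,7,8}; col 1 has {1,3}; region has {2,3,4,5,6,8} → only 9 remains.
R6C1 = 7: row 6 has {1,3,4,6,8,9}; col 1 has {1,3,9}; region has {2,3,4,5,6,8,9} → only 7 remains.
R6C2 = 2: row 6 has {1,3,4,6,7,8,9}; col 2 has {4,5,6,7}; region has {1,3,6,7,8,9} → only 2 remains.
R6C6 = 5: row 6 has {1,2,3,4,6,7,8,9}; col 6 has {6,7,8,9}; region has {1,2,3,6,7,8,9} → only 5 remains.
R8C9 = 5: row 8 has {2,3,4,7,9}; col 9 has {1,2,3,6,7,8,9}; region has {2,3,4,6,7,9} → only 5 remains.
R1C1 = 2: row 1 has {1,3,4,5,6,7,8,9}; col 1 has {1,3,7,9}; region has {1,4,6,7} → only 2 remains.
R2C1 = 8: row 2 has {1,5,6,7}; col 1 has {1,2,3,7,9}; region has {1,2,4,6,7} → only 8 remains.
R2C3 = 3: row 2 has {1,5,6,7,8}; col 3 has {1,2,4,6,7,8,9}; region has {1,2,4,6,7,8} → only 3 remains.
R4C1 = 5: row 4 has {2,7,8,9}; col 1 has {1,2,3,7,8,9}; region has {1,2,3,4,6,7,8} → only 5 remains.
R4C2 = 1: row 4 has {2,5,7,8,9}; col 2 has {2,4,5,6,7}; region has {2,3,4,5,6,7,8,9} → only 1 remains.
R4C9 = 4: row 4 has {1,2,5,7,8,9}; col 9 has {1,2,3,5,6,7,8,9}; region has {1,2,7,8,9} → only 4 remains.
R5C4 = 5: row 5 has {1,2,3,6,7,8,9}; col 4 has {3,7,8,9}; region has {1,2,4,7,8,9} → only 5 remains.

5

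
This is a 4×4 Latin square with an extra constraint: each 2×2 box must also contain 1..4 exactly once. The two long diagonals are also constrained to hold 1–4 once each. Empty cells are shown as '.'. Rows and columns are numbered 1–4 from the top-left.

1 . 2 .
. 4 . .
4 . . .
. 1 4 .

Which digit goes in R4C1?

3

R1C2 = 3 (sole candidate).
R1C4 = 4 (sole candidate).
R2C1 = 2 (sole candidate).
R3C2 = 2 (sole candidate).
R3C3 = 3 (sole candidate).
R3C4 = 1 (sole candidate).
R4C1 = 3: row 4 has {1,4}; col 1 has {1,2,4}; box has {1,2,4}; anti-diagonal has {2,4} → only 3 remains.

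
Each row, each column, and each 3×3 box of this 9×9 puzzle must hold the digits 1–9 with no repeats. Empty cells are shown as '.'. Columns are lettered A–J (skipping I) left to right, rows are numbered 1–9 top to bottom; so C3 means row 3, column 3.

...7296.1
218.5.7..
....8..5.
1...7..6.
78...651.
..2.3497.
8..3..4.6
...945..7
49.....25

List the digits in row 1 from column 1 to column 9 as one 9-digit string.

345729681

F2 = 3: row 2 has {1,2,5,7,8}; col 6 has {4,5,6,9}; box has {2,5,7,8,9} → only 3 remains.
F3 = 1: row 3 has {5,8}; col 6 has {3,4,5,6,9}; box has {2,3,5,7,8,9} → only 1 remains.
D5 = 2: row 5 has {1,5,6,7,8}; col 4 has {3,7,9}; box has {3,4,6,7} → only 2 remains.
E5 = 9: row 5 has {1,2,5,6,7,8}; col 5 has {2,3,4,5,7,8}; box has {2,3,4,6,7} → only 9 remains.
J6 = 8: row 6 has {2,3,4,7,9}; col 9 has {1,5,6,7}; box has {1,5,6,7,9} → only 8 remains.
E7 = 1: row 7 has {3,4,6,8}; col 5 has {2,3,4,5,7,8,9}; box has {3,4,5,9} → only 1 remains.
H7 = 9: row 7 has {1,3,4,6,8}; col 8 has {1,2,5,6,7}; box has {2,4,5,6,7} → only 9 remains.
E9 = 6: row 9 has {2,4,5,9}; col 5 has {1,2,3,4,5,7,8,9}; box has {1,3,4,5,9} → only 6 remains.
H2 = 4: row 2 has {1,2,3,5,7,8}; col 8 has {1,2,5,6,7,9}; box has {1,5,6,7} → only 4 remains.
J2 = 9: row 2 has {1,2,3,4,5,7,8}; col 9 has {1,5,6,7,8}; box has {1,4,5,6,7} → only 9 remains.
F4 = 8: row 4 has {1,6,7}; col 6 has {1,3,4,5,6,9}; box has {2,3,4,6,7,9} → only 8 remains.
D9 = 8: row 9 has {2,4,5,6,9}; col 4 has {2,3,7,9}; box has {1,3,4,5,6,9} → only 8 remains.
F9 = 7: row 9 has {2,4,5,6,8,9}; col 6 has {1,3,4,5,6,8,9}; box has {1,3,4,5,6,8,9} → only 7 remains.
D2 = 6: row 2 has {1,2,3,4,5,7,8,9}; col 4 has {2,3,7,8,9}; box has {1,2,3,5,7,8,9} → only 6 remains.
D3 = 4: row 3 has {1,5,8}; col 4 has {2,3,6,7,8,9}; box has {1,2,3,5,6,7,8,9} → only 4 remains.
D4 = 5: row 4 has {1,6,7,8}; col 4 has {2,3,4,6,7,8,9}; box has {2,3,4,6,7,8,9} → only 5 remains.
D6 = 1: row 6 has {2,3,4,7,8,9}; col 4 has {2,3,4,5,6,7,8,9}; box has {2,3,4,5,6,7,8,9} → only 1 remains.
F7 = 2: row 7 has {1,3,4,6,8,9}; col 6 has {1,3,4,5,6,7,8,9}; box has {1,3,4,5,6,7,8,9} → only 2 remains.
H1 = 8: in row 1, 8 can only go here (every other open cell in that row sees an 8).
H8 = 3: row 8 has {4,5,7,9}; col 8 has {1,2,4,5,6,7,8,9}; box has {2,4,5,6,7,9} → only 3 remains.
G9 = 1: row 9 has {2,4,5,6,7,8,9}; col 7 has {4,5,6,7,9}; box has {2,3,4,5,6,7,9} → only 1 remains.
A8 = 6: row 8 has {3,4,5,7,9}; col 1 has {1,2,4,7,8}; box has {4,8,9} → only 6 remains.
B8 = 2: row 8 has {3,4,5,6,7,9}; col 2 has {1,8,9}; box has {4,6,8,9} → only 2 remains.
C8 = 1: row 8 has {2,3,4,5,6,7,9}; col 3 has {2,8}; box has {2,4,6,8,9} → only 1 remains.
G8 = 8: row 8 has {1,2,3,4,5,6,7,9}; col 7 has {1,4,5,6,7,9}; box has {1,2,3,4,5,6,7,9} → only 8 remains.
C9 = 3: row 9 has {1,2,4,5,6,7,8,9}; col 3 has {1,2,8}; box has {1,2,4,6,8,9} → only 3 remains.
C5 = 4: row 5 has {1,2,5,6,7,8,9}; col 3 has {1,2,3,8}; box has {1,2,7,8} → only 4 remains.
J5 = 3: row 5 has {1,2,4,5,6,7,8,9}; col 9 has {1,5,6,7,8,9}; box has {1,5,6,7,8,9} → only 3 remains.
A6 = 5: row 6 has {1,2,3,4,7,8,9}; col 1 has {1,2,4,6,7,8}; box has {1,2,4,7,8} → only 5 remains.
B6 = 6: row 6 has {1,2,3,4,5,7,8,9}; col 2 has {1,2,8,9}; box has {1,2,4,5,7,8} → only 6 remains.
A1 = 3: row 1 has {1,2,6,7,8,9}; col 1 has {1,2,4,5,6,7,8}; box has {1,2,8} → only 3 remains.
C1 = 5: row 1 has {1,2,3,6,7,8,9}; col 3 has {1,2,3,4,8}; box has {1,2,3,8} → only 5 remains.
A3 = 9: row 3 has {1,4,5,8}; col 1 has {1,2,3,4,5,6,7,8}; box has {1,2,3,5,8} → only 9 remains.
B3 = 7: row 3 has {1,4,5,8,9}; col 2 has {1,2,6,8,9}; box has {1,2,3,5,8,9} → only 7 remains.
C3 = 6: row 3 has {1,4,5,7,8,9}; col 3 has {1,2,3,4,5,8}; box has {1,2,3,5,7,8,9} → only 6 remains.
J3 = 2: row 3 has {1,4,5,6,7,8,9}; col 9 has {1,3,5,6,7,8,9}; box has {1,4,5,6,7,8,9} → only 2 remains.
B4 = 3: row 4 has {1,5,6,7,8}; col 2 has {1,2,6,7,8,9}; box has {1,2,4,5,6,7,8} → only 3 remains.
C4 = 9: row 4 has {1,3,5,6,7,8}; col 3 has {1,2,3,4,5,6,8}; box has {1,2,3,4,5,6,7,8} → only 9 remains.
G4 = 2: row 4 has {1,3,5,6,7,8,9}; col 7 has {1,4,5,6,7,8,9}; box has {1,3,5,6,7,8,9} → only 2 remains.
J4 = 4: row 4 has {1,2,3,5,6,7,8,9}; col 9 has {1,2,3,5,6,7,8,9}; box has {1,2,3,5,6,7,8,9} → only 4 remains.
B7 = 5: row 7 has {1,2,3,4,6,8,9}; col 2 has {1,2,3,6,7,8,9}; box has {1,2,3,4,6,8,9} → only 5 remains.
C7 = 7: row 7 has {1,2,3,4,5,6,8,9}; col 3 has {1,2,3,4,5,6,8,9}; box has {1,2,3,4,5,6,8,9} → only 7 remains.
B1 = 4: row 1 has {1,2,3,5,6,7,8,9}; col 2 has {1,2,3,5,6,7,8,9}; box has {1,2,3,5,6,7,8,9} → only 4 remains.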